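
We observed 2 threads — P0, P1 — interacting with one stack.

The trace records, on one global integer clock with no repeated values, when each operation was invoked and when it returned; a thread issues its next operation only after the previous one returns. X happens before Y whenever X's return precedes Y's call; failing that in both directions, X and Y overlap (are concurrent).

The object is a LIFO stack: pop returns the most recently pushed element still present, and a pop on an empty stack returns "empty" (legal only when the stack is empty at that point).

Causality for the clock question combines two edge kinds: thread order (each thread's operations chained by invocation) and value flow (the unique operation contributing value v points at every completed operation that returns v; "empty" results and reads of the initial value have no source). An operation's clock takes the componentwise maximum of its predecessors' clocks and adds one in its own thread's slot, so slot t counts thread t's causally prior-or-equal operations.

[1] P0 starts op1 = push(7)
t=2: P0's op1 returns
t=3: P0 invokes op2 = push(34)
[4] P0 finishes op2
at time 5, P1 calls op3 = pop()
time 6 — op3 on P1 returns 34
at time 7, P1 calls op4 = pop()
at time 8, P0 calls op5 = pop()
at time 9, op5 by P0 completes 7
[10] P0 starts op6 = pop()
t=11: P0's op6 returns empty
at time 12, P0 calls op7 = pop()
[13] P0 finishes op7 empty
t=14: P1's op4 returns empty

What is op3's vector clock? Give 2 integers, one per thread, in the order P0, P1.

(2, 1)

root op op1, invoked 1: fresh clock plus P0's own tick → (1, 0)
op2 (invocation 3): componentwise max over VC(op1)=(1, 0), +1 at P0, giving (2, 0)
op3 (invocation 5): componentwise max over VC(op2)=(2, 0), +1 at P1, giving (2, 1)
op5 (invocation 8): componentwise max over VC(op1)=(1, 0), VC(op2)=(2, 0), +1 at P0, giving (3, 0)
op4 (invocation 7): componentwise max over VC(op3)=(2, 1), +1 at P1, giving (2, 2)
op6 (invocation 10): componentwise max over VC(op5)=(3, 0), +1 at P0, giving (4, 0)
op7 (invocation 12): componentwise max over VC(op6)=(4, 0), +1 at P0, giving (5, 0)
target: VC(op3) = (2, 1)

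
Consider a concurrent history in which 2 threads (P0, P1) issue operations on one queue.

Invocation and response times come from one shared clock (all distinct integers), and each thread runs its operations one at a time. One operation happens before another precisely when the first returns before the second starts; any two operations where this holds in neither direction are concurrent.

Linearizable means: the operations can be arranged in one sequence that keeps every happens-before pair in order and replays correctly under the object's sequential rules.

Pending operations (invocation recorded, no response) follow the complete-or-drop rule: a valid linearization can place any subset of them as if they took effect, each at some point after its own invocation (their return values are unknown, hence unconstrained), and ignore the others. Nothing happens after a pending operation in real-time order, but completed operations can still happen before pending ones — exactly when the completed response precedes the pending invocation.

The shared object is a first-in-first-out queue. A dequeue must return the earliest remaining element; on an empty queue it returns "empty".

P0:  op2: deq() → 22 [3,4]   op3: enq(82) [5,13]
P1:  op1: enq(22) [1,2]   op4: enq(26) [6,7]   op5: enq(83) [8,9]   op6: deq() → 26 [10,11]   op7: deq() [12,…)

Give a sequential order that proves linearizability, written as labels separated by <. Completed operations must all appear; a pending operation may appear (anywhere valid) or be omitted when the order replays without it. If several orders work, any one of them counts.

after step 1 (op1 enq(22)): queue <22>
after step 2 (op2 deq() → 22): queue <>
after step 3 (op4 enq(26)): queue <26>
after step 4 (op3 enq(82)): queue <26,82>
after step 5 (op5 enq(83)): queue <26,82,83>
after step 6 (op6 deq() → 26): queue <82,83>

op1 < op2 < op4 < op3 < op5 < op6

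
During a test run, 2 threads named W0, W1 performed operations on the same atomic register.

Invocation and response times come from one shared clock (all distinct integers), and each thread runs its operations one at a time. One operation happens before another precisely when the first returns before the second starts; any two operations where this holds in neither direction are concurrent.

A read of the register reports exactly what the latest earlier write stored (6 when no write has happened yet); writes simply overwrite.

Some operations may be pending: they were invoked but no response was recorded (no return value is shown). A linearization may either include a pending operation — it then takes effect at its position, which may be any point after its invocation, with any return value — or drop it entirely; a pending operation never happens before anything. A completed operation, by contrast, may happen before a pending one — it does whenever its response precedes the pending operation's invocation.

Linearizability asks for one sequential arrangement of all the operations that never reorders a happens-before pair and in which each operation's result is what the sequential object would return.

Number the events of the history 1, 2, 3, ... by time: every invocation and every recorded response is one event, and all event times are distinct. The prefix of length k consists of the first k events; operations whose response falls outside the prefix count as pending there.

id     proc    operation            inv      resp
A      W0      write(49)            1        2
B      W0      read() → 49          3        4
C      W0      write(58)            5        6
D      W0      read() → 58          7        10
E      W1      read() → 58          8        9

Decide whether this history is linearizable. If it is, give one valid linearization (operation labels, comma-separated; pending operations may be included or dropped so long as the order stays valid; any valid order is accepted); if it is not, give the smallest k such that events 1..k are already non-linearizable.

linearizable — witness: A, B, C, D, E

step 1: A write(49) — value 49
step 2: B read() → 49 — value 49
step 3: C write(58) — value 58
step 4: D read() → 58 — value 58
step 5: E read() → 58 — value 58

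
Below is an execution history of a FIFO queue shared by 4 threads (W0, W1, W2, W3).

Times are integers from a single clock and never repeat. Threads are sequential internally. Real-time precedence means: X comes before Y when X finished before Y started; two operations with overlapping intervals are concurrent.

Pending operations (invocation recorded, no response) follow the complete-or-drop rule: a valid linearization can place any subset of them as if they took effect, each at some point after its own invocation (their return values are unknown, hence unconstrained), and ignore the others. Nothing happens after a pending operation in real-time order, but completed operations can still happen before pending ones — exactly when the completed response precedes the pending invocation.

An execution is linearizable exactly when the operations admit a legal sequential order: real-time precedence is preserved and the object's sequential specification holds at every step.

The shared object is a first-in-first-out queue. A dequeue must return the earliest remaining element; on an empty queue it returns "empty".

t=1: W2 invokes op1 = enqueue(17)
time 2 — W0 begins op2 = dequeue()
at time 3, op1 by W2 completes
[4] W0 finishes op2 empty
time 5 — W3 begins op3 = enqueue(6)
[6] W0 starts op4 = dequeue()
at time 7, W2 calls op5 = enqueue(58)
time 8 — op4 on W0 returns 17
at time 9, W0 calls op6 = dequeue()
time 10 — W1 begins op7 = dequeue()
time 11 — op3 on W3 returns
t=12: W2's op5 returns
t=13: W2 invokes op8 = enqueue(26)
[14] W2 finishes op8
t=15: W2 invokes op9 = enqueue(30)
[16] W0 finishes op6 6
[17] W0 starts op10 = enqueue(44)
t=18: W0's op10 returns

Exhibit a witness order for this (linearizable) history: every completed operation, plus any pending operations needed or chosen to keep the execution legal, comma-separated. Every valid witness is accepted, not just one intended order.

op2, op1, op3, op4, op5, op6, op7, op8, op9, op10

after step 1 (op2 dequeue() → empty): queue <>
after step 2 (op1 enqueue(17)): queue <17>
after step 3 (op3 enqueue(6)): queue <17,6>
after step 4 (op4 dequeue() → 17): queue <6>
after step 5 (op5 enqueue(58)): queue <6,58>
after step 6 (op6 dequeue() → 6): queue <58>
after step 7 (op7 dequeue() (pending, included)): queue <>
after step 8 (op8 enqueue(26)): queue <26>
after step 9 (op9 enqueue(30) (pending, included)): queue <26,30>
after step 10 (op10 enqueue(44)): queue <26,30,44>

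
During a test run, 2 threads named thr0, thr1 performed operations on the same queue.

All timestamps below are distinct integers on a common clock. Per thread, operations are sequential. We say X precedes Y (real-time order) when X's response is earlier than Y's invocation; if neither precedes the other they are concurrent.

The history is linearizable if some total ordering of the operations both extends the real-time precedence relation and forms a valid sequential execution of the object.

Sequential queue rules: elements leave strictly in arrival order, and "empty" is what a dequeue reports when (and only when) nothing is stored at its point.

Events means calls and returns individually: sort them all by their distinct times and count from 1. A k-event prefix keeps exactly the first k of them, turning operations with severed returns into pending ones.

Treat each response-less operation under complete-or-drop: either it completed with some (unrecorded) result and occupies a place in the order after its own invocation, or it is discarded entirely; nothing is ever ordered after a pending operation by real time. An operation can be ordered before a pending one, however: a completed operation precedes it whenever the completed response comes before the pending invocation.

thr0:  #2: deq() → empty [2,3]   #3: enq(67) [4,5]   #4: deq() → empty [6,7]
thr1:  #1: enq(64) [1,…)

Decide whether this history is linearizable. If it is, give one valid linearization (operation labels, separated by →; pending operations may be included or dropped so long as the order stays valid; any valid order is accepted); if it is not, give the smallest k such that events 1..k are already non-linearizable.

events 1..6 are fine; event 7 — the response of #4 at time 7 — makes the prefix non-linearizable
exhaustive check: the 3 completed queue ops admit one real-time order; illegal
completion choices over the 1 pending operation (#1) were checked; none helps
take #2, #3, #4 (pending dropped): step 3 already fails, because #4 deq() → empty cannot occur there

not linearizable — minimal violating prefix: 7 events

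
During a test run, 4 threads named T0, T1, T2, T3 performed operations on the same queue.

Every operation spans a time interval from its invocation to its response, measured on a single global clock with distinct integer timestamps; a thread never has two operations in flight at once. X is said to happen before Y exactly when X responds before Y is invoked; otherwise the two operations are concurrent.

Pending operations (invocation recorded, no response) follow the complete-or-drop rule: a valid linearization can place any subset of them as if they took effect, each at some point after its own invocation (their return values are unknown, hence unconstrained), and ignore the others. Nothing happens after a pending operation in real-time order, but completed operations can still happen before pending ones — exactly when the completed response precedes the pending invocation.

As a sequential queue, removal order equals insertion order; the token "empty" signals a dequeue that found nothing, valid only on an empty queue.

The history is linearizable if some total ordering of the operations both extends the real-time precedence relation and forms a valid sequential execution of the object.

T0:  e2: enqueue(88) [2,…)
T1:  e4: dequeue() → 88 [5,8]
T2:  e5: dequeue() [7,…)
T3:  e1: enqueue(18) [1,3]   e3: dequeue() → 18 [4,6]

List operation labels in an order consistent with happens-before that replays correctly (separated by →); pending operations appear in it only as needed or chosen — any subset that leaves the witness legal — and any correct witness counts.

e1 → e2 → e3 → e4

step 1: e1 enqueue(18) — queue <18>
step 2: e2 enqueue(88) (pending, included) — queue <18,88>
step 3: e3 dequeue() → 18 — queue <88>
step 4: e4 dequeue() → 88 — queue <>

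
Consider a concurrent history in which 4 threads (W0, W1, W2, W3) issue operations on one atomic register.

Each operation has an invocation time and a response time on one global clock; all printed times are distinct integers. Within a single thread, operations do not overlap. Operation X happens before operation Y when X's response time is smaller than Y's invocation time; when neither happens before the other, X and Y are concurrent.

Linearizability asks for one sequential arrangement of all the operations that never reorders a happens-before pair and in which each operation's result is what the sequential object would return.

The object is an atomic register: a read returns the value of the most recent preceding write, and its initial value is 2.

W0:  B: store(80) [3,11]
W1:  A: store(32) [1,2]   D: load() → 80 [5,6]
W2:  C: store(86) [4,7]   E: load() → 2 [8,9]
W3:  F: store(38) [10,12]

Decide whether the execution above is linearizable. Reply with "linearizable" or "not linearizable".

not linearizable

events 1..8 are fine; event 9 — the response of E at time 9 — makes the prefix non-linearizable
every one of the 2 real-time-consistent orders over 4 completed atomic register ops fails the sequential spec
no escape via the 1 pending operation (B): every completion choice fails
one such order, A, C, D, E (pending dropped), breaks at step 3 where D load() → 80 is illegal
one such order, A, D, C, E (pending dropped), breaks at step 2 where D load() → 80 is illegal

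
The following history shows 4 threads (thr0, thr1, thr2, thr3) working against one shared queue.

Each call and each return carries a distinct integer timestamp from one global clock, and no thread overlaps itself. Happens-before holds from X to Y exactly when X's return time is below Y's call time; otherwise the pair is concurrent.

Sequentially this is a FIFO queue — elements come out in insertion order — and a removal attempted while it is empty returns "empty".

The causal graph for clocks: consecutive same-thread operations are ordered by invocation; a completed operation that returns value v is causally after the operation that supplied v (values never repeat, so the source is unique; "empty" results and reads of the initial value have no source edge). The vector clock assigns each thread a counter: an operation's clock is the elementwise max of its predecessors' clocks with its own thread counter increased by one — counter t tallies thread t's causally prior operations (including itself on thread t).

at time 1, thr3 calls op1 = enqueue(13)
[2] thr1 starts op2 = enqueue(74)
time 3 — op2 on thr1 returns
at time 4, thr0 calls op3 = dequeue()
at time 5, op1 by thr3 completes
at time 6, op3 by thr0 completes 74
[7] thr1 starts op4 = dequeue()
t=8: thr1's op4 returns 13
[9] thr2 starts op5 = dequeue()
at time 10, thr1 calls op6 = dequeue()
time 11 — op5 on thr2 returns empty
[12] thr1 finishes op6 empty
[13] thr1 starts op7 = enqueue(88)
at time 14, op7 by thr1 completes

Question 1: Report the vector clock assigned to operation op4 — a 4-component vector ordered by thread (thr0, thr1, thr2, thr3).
op1 (invocation 1): nothing precedes it; thr3's component alone gives (0, 0, 0, 1)
op5 (invocation 9): nothing precedes it; thr2's component alone gives (0, 0, 1, 0)
op2 (invocation 2): nothing precedes it; thr1's component alone gives (0, 1, 0, 0)
VC(op3, invoked at 4): max of VC(op2)=(0, 1, 0, 0), then +1 on thread thr0 → (1, 1, 0, 0)
VC(op4, invoked at 7): max of VC(op1)=(0, 0, 0, 1), VC(op2)=(0, 1, 0, 0), then +1 on thread thr1 → (0, 2, 0, 1)
VC(op6, invoked at 10): max of VC(op4)=(0, 2, 0, 1), then +1 on thread thr1 → (0, 3, 0, 1)
VC(op7, invoked at 13): max of VC(op6)=(0, 3, 0, 1), then +1 on thread thr1 → (0, 4, 0, 1)
target: VC(op4) = (0, 2, 0, 1)

(0, 2, 0, 1)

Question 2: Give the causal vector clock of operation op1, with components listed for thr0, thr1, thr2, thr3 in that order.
op1, invoked 1, has no incoming edges; only thr3's bump applies → (0, 0, 0, 1)
op5, invoked 9, has no incoming edges; only thr2's bump applies → (0, 0, 1, 0)
op2, invoked 2, has no incoming edges; only thr1's bump applies → (0, 1, 0, 0)
merge at op3 (invoked 4): VC(op2)=(0, 1, 0, 0), own-thread bump on thr0 → (1, 1, 0, 0)
merge at op4 (invoked 7): VC(op1)=(0, 0, 0, 1), VC(op2)=(0, 1, 0, 0), own-thread bump on thr1 → (0, 2, 0, 1)
merge at op6 (invoked 10): VC(op4)=(0, 2, 0, 1), own-thread bump on thr1 → (0, 3, 0, 1)
merge at op7 (invoked 13): VC(op6)=(0, 3, 0, 1), own-thread bump on thr1 → (0, 4, 0, 1)
target: VC(op1) = (0, 0, 0, 1)

(0, 0, 0, 1)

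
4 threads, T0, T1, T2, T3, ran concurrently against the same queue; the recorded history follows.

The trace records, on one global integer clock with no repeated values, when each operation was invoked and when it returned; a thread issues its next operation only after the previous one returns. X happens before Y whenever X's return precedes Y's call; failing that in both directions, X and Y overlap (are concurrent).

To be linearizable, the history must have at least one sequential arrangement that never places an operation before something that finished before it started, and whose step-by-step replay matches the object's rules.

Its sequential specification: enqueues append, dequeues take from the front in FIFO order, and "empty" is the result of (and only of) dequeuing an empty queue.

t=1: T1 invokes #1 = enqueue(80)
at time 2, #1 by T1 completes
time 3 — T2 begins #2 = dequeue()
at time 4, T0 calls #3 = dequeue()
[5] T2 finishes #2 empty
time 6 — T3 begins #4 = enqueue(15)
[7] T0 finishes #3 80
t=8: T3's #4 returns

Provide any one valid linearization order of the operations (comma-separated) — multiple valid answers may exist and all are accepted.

#1, #3, #2, #4

step 1: #1 enqueue(80) — queue <80>
step 2: #3 dequeue() → 80 — queue <>
step 3: #2 dequeue() → empty — queue <>
step 4: #4 enqueue(15) — queue <15>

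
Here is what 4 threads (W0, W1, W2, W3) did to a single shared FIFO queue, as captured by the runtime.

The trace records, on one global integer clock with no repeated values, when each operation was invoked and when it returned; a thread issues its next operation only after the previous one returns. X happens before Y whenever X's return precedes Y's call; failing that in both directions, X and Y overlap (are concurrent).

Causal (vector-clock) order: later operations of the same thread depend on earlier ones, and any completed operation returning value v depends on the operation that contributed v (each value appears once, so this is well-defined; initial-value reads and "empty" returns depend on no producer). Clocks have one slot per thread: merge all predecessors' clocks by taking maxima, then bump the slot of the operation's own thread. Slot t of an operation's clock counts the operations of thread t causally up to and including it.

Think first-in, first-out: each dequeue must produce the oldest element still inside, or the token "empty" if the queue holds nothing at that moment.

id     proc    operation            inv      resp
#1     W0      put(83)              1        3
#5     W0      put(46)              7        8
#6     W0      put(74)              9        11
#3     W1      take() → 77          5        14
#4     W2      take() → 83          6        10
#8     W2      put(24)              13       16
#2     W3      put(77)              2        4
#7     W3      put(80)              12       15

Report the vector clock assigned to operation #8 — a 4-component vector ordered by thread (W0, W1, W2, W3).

(1, 0, 2, 0)

#2 (invocation 2): nothing precedes it; W3's component alone gives (0, 0, 0, 1)
#1 (invocation 1): nothing precedes it; W0's component alone gives (1, 0, 0, 0)
VC(#7, invoked at 12): max of VC(#2)=(0, 0, 0, 1), then +1 on thread W3 → (0, 0, 0, 2)
VC(#3, invoked at 5): max of VC(#2)=(0, 0, 0, 1), then +1 on thread W1 → (0, 1, 0, 1)
VC(#4, invoked at 6): max of VC(#1)=(1, 0, 0, 0), then +1 on thread W2 → (1, 0, 1, 0)
VC(#5, invoked at 7): max of VC(#1)=(1, 0, 0, 0), then +1 on thread W0 → (2, 0, 0, 0)
VC(#8, invoked at 13): max of VC(#4)=(1, 0, 1, 0), then +1 on thread W2 → (1, 0, 2, 0)
VC(#6, invoked at 9): max of VC(#5)=(2, 0, 0, 0), then +1 on thread W0 → (3, 0, 0, 0)
target: VC(#8) = (1, 0, 2, 0)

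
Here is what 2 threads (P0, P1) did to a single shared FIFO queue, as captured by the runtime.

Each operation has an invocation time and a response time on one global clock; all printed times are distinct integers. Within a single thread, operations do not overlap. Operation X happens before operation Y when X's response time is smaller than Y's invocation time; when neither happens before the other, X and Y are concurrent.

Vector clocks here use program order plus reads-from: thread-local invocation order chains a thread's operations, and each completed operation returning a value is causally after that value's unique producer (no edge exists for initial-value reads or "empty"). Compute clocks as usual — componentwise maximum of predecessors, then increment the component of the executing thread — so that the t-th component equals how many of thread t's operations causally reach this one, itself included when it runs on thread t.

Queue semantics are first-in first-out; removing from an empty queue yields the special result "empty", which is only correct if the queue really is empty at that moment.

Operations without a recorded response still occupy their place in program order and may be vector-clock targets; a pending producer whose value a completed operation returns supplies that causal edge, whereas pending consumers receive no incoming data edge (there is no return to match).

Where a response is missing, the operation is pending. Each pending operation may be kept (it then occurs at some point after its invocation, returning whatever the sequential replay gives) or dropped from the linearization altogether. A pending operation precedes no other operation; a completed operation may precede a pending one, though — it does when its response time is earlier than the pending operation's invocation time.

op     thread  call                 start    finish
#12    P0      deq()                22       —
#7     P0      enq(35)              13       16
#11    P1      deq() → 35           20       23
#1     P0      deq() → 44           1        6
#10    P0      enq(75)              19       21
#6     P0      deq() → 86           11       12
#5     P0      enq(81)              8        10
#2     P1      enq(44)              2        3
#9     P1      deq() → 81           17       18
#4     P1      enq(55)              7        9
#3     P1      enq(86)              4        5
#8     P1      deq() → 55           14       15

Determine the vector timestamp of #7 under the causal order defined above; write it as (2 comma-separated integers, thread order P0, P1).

root op #2, invoked 2: fresh clock plus P1's own tick → (0, 1)
#3 (invocation 4): componentwise max over VC(#2)=(0, 1), +1 at P1, giving (0, 2)
#1 (invocation 1): componentwise max over VC(#2)=(0, 1), +1 at P0, giving (1, 1)
#4 (invocation 7): componentwise max over VC(#3)=(0, 2), +1 at P1, giving (0, 3)
#5 (invocation 8): componentwise max over VC(#1)=(1, 1), +1 at P0, giving (2, 1)
#8 (invocation 14): componentwise max over VC(#4)=(0, 3), +1 at P1, giving (0, 4)
#6 (invocation 11): componentwise max over VC(#3)=(0, 2), VC(#5)=(2, 1), +1 at P0, giving (3, 2)
#7 (invocation 13): componentwise max over VC(#6)=(3, 2), +1 at P0, giving (4, 2)
#9 (invocation 17): componentwise max over VC(#5)=(2, 1), VC(#8)=(0, 4), +1 at P1, giving (2, 5)
#10 (invocation 19): componentwise max over VC(#7)=(4, 2), +1 at P0, giving (5, 2)
#12 (invocation 22): componentwise max over VC(#10)=(5, 2), +1 at P0, giving (6, 2)
#11 (invocation 20): componentwise max over VC(#7)=(4, 2), VC(#9)=(2, 5), +1 at P1, giving (4, 6)
target: VC(#7) = (4, 2)

(4, 2)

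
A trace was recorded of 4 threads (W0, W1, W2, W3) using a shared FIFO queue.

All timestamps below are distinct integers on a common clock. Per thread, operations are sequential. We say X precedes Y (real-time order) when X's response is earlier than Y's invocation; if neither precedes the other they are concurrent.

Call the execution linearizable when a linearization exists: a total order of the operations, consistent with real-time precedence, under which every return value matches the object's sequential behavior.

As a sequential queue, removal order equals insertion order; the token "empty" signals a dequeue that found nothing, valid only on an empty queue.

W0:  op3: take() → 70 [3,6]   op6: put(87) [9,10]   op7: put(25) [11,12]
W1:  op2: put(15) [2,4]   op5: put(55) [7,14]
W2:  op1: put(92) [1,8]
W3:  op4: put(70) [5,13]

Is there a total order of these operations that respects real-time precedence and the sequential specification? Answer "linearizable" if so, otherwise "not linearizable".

not linearizable

events 1..5 are fine; event 6 — the response of op3 at time 6 — makes the prefix non-linearizable
checked exhaustively: 2 real-time-consistent orders of 2 completed operations, zero legal FIFO queue replays
no completion choice of the 2 pending operations (op1, op4) rescues it — every subset was tried
for example op2, op3 (pending dropped) fails at step 2: op3 take() → 70 is not legal there
for example op3, op2 (pending dropped) fails at step 1: op3 take() → 70 is not legal there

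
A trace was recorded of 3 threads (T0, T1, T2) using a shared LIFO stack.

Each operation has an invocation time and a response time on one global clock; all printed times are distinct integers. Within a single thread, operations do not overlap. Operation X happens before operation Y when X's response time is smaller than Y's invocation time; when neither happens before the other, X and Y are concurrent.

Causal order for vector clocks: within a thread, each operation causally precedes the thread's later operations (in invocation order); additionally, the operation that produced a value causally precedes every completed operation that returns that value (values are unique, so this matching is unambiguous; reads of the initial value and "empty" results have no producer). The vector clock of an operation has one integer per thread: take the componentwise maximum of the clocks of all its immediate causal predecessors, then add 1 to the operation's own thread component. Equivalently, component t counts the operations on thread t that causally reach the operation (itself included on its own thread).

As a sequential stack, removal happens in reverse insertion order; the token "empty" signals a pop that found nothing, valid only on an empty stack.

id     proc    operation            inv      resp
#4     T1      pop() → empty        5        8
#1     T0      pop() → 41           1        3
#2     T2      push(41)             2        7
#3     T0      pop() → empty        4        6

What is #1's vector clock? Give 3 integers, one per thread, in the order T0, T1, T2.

(1, 0, 1)

#2 (invocation 2): nothing precedes it; T2's component alone gives (0, 0, 1)
#4 (invocation 5): nothing precedes it; T1's component alone gives (0, 1, 0)
VC(#1, invoked at 1): max of VC(#2)=(0, 0, 1), then +1 on thread T0 → (1, 0, 1)
VC(#3, invoked at 4): max of VC(#1)=(1, 0, 1), then +1 on thread T0 → (2, 0, 1)
target: VC(#1) = (1, 0, 1)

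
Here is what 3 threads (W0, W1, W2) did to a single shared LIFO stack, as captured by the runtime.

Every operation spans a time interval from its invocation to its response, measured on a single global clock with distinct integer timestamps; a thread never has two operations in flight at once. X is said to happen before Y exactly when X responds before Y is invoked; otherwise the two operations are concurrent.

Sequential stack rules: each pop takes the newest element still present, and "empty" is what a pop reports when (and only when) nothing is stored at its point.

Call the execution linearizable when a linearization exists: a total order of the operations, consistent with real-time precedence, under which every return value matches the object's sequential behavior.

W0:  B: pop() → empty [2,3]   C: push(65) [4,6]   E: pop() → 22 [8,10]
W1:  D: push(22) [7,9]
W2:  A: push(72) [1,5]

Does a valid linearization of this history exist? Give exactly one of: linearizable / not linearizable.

one valid linearization: B, A, C, D, E
1. B pop() → empty, leaving stack <>
2. A push(72), leaving stack <72>
3. C push(65), leaving stack <72,65>
4. D push(22), leaving stack <72,65,22>
5. E pop() → 22, leaving stack <72,65>

linearizable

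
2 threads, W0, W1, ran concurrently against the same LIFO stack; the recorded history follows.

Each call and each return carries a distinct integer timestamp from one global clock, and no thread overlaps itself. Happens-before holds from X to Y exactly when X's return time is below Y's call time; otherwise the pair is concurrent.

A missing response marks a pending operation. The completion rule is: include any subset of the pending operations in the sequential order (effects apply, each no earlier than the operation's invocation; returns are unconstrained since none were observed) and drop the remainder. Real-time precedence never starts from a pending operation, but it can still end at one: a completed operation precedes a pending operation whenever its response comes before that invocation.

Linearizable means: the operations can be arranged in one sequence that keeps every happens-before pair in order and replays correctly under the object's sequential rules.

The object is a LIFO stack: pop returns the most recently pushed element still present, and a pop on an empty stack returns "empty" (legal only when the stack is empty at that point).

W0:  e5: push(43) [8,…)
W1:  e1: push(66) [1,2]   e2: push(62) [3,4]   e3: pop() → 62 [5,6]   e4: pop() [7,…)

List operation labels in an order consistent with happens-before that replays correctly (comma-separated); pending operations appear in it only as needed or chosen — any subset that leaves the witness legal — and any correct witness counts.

e1, e2, e3

1. e1 push(66), leaving stack <66>
2. e2 push(62), leaving stack <66,62>
3. e3 pop() → 62, leaving stack <66>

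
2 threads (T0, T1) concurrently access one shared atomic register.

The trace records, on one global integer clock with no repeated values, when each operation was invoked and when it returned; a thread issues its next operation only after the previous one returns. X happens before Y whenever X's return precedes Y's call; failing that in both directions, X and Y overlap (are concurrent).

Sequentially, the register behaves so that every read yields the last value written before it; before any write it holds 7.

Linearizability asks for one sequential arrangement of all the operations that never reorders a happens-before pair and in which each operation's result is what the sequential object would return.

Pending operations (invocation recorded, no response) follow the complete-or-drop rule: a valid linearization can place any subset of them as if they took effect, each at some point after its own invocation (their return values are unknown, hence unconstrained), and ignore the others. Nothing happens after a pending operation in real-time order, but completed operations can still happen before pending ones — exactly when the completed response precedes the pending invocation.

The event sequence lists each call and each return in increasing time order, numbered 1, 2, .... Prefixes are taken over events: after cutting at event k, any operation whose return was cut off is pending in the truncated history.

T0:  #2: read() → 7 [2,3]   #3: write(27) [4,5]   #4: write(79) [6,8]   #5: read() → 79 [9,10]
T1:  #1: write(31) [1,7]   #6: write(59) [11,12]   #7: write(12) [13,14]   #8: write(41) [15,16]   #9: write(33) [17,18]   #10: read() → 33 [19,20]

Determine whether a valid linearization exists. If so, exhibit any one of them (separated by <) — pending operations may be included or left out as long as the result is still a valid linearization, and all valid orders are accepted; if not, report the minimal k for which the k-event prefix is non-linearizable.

step 1: #2 read() → 7 — value 7
step 2: #1 write(31) — value 31
step 3: #3 write(27) — value 27
step 4: #4 write(79) — value 79
step 5: #5 read() → 79 — value 79
step 6: #6 write(59) — value 59
step 7: #7 write(12) — value 12
step 8: #8 write(41) — value 41
step 9: #9 write(33) — value 33
step 10: #10 read() → 33 — value 33

linearizable — witness: #2 < #1 < #3 < #4 < #5 < #6 < #7 < #8 < #9 < #10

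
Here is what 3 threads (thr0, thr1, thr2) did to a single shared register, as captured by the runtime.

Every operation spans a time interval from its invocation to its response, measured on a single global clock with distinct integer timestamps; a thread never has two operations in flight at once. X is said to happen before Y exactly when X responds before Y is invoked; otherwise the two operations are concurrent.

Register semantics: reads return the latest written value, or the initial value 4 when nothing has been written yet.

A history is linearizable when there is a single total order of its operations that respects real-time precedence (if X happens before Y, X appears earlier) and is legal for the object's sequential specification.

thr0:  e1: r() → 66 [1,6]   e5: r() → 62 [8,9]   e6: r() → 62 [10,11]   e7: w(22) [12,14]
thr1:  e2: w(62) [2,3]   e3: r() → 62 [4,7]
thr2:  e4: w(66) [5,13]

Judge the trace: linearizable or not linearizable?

already the first 9 events (up to e5's response at time 9) admit no linearization; the first 8 still do
every one of the 3 real-time-consistent orders over 4 completed register ops fails the sequential spec
no completion choice of the 1 pending operation (e4) rescues it — every subset was tried
take e1, e2, e3, e5 (pending dropped): step 1 already fails, because e1 r() → 66 cannot occur there
take e2, e1, e3, e5 (pending dropped): step 2 already fails, because e1 r() → 66 cannot occur there

not linearizable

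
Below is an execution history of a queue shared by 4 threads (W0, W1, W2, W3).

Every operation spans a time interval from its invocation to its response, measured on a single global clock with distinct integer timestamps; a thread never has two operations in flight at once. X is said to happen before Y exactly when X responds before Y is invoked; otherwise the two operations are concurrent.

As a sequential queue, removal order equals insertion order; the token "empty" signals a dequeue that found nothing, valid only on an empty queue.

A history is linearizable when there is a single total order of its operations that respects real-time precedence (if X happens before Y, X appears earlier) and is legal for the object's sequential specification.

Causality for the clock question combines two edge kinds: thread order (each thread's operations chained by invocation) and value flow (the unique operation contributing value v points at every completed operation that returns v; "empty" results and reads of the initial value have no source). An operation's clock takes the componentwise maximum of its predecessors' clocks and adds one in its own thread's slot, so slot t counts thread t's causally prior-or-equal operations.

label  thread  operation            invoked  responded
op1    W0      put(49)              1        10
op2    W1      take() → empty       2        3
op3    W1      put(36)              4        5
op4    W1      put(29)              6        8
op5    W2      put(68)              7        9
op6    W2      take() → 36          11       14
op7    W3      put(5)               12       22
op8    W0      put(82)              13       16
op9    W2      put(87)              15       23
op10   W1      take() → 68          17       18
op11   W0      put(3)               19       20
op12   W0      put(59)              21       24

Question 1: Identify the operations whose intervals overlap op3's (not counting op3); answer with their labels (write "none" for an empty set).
op1

op3 spans [4,5]; an op avoiding the whole window 4..5 is ordered, any other is concurrent
op1 [1,10]: concurrent
op2 [2,3]: before
op4 [6,8]: after
op5 [7,9]: after
op6 [11,14]: after
op7 [12,22]: after
op8 [13,16]: after
op9 [15,23]: after
op10 [17,18]: after
op11 [19,20]: after
op12 [21,24]: after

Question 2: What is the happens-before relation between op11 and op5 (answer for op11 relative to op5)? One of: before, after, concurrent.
after

op11 spans [19,20], op5 spans [7,9]
resp(op5)=9 < inv(op11)=19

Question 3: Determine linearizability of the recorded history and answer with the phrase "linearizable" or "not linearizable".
linearizable

one valid linearization: op2, op3, op5, op1, op4, op6, op7, op8, op9, op10, op11, op12
step 1: op2 take() → empty — queue <>
step 2: op3 put(36) — queue <36>
step 3: op5 put(68) — queue <36,68>
step 4: op1 put(49) — queue <36,68,49>
step 5: op4 put(29) — queue <36,68,49,29>
step 6: op6 take() → 36 — queue <68,49,29>
step 7: op7 put(5) — queue <68,49,29,5>
step 8: op8 put(82) — queue <68,49,29,5,82>
step 9: op9 put(87) — queue <68,49,29,5,82,87>
step 10: op10 take() → 68 — queue <49,29,5,82,87>
step 11: op11 put(3) — queue <49,29,5,82,87,3>
step 12: op12 put(59) — queue <49,29,5,82,87,3,59>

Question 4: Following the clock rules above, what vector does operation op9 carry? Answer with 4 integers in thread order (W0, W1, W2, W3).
(0, 2, 3, 0)

root op op7, invoked 12: fresh clock plus W3's own tick → (0, 0, 0, 1)
root op op5, invoked 7: fresh clock plus W2's own tick → (0, 0, 1, 0)
root op op2, invoked 2: fresh clock plus W1's own tick → (0, 1, 0, 0)
root op op1, invoked 1: fresh clock plus W0's own tick → (1, 0, 0, 0)
VC(op3, invoked at 4): max of VC(op2)=(0, 1, 0, 0), then +1 on thread W1 → (0, 2, 0, 0)
VC(op8, invoked at 13): max of VC(op1)=(1, 0, 0, 0), then +1 on thread W0 → (2, 0, 0, 0)
VC(op4, invoked at 6): max of VC(op3)=(0, 2, 0, 0), then +1 on thread W1 → (0, 3, 0, 0)
VC(op11, invoked at 19): max of VC(op8)=(2, 0, 0, 0), then +1 on thread W0 → (3, 0, 0, 0)
VC(op6, invoked at 11): max of VC(op3)=(0, 2, 0, 0), VC(op5)=(0, 0, 1, 0), then +1 on thread W2 → (0, 2, 2, 0)
VC(op12, invoked at 21): max of VC(op11)=(3, 0, 0, 0), then +1 on thread W0 → (4, 0, 0, 0)
VC(op9, invoked at 15): max of VC(op6)=(0, 2, 2, 0), then +1 on thread W2 → (0, 2, 3, 0)
VC(op10, invoked at 17): max of VC(op4)=(0, 3, 0, 0), VC(op5)=(0, 0, 1, 0), then +1 on thread W1 → (0, 4, 1, 0)
target: VC(op9) = (0, 2, 3, 0)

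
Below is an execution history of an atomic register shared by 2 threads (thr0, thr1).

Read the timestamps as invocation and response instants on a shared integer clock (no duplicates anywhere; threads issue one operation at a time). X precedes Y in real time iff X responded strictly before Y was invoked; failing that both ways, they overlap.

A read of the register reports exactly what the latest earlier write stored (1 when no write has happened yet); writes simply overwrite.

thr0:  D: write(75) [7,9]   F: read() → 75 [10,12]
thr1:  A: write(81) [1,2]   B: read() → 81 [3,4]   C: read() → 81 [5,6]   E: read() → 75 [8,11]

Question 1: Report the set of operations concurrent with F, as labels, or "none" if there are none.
Answer: E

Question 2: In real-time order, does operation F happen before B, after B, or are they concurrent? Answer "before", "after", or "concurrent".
Answer: after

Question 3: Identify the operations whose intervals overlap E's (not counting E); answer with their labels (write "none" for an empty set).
Answer: D, F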